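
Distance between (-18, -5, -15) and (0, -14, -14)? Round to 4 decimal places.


d = sqrt((0--18)^2 + (-14--5)^2 + (-14--15)^2) = 20.1494

20.1494


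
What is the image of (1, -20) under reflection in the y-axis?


Reflection across y-axis: (x, y) -> (-x, y)
(1, -20) -> (-1, -20)

(-1, -20)


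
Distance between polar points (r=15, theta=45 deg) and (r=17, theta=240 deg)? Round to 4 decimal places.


d = sqrt(r1^2 + r2^2 - 2*r1*r2*cos(t2-t1))
d = sqrt(15^2 + 17^2 - 2*15*17*cos(240-45)) = 31.7273

31.7273


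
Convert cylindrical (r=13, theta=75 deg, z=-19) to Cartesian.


x = 13 * cos(75) = 3.3646
y = 13 * sin(75) = 12.557
z = -19

(3.3646, 12.557, -19)


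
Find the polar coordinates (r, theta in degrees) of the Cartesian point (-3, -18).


r = sqrt((-3)^2 + (-18)^2) = 18.2483
theta = atan2(-18, -3) = 260.5377 degrees

r = 18.2483, theta = 260.5377 degrees


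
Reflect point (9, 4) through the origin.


Reflection through origin: (x, y) -> (-x, -y)
(9, 4) -> (-9, -4)

(-9, -4)


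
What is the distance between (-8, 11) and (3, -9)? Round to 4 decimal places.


d = sqrt((3--8)^2 + (-9-11)^2) = 22.8254

22.8254


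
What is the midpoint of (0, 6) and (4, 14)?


Midpoint = ((0+4)/2, (6+14)/2) = (2, 10)

(2, 10)


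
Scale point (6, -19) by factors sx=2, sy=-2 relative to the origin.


Scaling: (x*sx, y*sy) = (6*2, -19*-2) = (12, 38)

(12, 38)


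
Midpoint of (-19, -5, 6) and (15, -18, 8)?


Midpoint = ((-19+15)/2, (-5+-18)/2, (6+8)/2) = (-2, -11.5, 7)

(-2, -11.5, 7)


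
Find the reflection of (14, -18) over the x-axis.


Reflection across x-axis: (x, y) -> (x, -y)
(14, -18) -> (14, 18)

(14, 18)


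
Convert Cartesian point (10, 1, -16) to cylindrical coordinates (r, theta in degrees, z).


r = sqrt(10^2 + 1^2) = 10.0499
theta = atan2(1, 10) = 5.7106 deg
z = -16

r = 10.0499, theta = 5.7106 deg, z = -16


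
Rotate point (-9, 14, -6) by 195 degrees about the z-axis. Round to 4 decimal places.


x' = -9*cos(195) - 14*sin(195) = 12.3168
y' = -9*sin(195) + 14*cos(195) = -11.1936
z' = -6

(12.3168, -11.1936, -6)


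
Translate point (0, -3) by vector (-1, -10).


Translation: (x+dx, y+dy) = (0+-1, -3+-10) = (-1, -13)

(-1, -13)


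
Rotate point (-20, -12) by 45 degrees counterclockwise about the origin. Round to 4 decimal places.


x' = -20*cos(45) - -12*sin(45) = -5.6569
y' = -20*sin(45) + -12*cos(45) = -22.6274

(-5.6569, -22.6274)


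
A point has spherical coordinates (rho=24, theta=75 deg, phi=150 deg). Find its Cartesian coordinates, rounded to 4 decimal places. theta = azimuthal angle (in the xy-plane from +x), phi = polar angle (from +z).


x = 24 * sin(150) * cos(75) = 3.1058
y = 24 * sin(150) * sin(75) = 11.5911
z = 24 * cos(150) = -20.7846

(3.1058, 11.5911, -20.7846)


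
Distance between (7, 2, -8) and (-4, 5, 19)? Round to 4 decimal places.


d = sqrt((-4-7)^2 + (5-2)^2 + (19--8)^2) = 29.3087

29.3087


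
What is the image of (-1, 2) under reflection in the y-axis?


Reflection across y-axis: (x, y) -> (-x, y)
(-1, 2) -> (1, 2)

(1, 2)


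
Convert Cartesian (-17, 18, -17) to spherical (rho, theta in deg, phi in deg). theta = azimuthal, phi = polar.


rho = sqrt((-17)^2 + 18^2 + (-17)^2) = 30.0333
theta = atan2(18, -17) = 133.3634 deg
phi = acos(-17/30.0333) = 124.4744 deg

rho = 30.0333, theta = 133.3634 deg, phi = 124.4744 deg


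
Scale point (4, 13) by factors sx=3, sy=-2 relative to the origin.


Scaling: (x*sx, y*sy) = (4*3, 13*-2) = (12, -26)

(12, -26)


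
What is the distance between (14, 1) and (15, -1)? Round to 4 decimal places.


d = sqrt((15-14)^2 + (-1-1)^2) = 2.2361

2.2361


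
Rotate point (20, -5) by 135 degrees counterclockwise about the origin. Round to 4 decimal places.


x' = 20*cos(135) - -5*sin(135) = -10.6066
y' = 20*sin(135) + -5*cos(135) = 17.6777

(-10.6066, 17.6777)


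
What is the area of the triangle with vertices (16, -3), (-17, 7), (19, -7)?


Area = |x1(y2-y3) + x2(y3-y1) + x3(y1-y2)| / 2
= |16*(7--7) + -17*(-7--3) + 19*(-3-7)| / 2
= 51

51


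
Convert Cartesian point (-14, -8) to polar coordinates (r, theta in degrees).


r = sqrt((-14)^2 + (-8)^2) = 16.1245
theta = atan2(-8, -14) = 209.7449 degrees

r = 16.1245, theta = 209.7449 degrees


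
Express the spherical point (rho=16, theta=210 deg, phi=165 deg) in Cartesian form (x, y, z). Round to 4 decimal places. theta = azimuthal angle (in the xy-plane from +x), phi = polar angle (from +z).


x = 16 * sin(165) * cos(210) = -3.5863
y = 16 * sin(165) * sin(210) = -2.0706
z = 16 * cos(165) = -15.4548

(-3.5863, -2.0706, -15.4548)


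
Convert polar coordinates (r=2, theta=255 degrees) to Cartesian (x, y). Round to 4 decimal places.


x = 2 * cos(255) = -0.5176
y = 2 * sin(255) = -1.9319

(-0.5176, -1.9319)


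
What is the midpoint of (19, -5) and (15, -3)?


Midpoint = ((19+15)/2, (-5+-3)/2) = (17, -4)

(17, -4)


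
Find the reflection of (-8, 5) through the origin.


Reflection through origin: (x, y) -> (-x, -y)
(-8, 5) -> (8, -5)

(8, -5)


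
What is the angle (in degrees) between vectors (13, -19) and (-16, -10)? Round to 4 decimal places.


dot = 13*-16 + -19*-10 = -18
|u| = 23.0217, |v| = 18.868
cos(angle) = -0.0414
angle = 92.375 degrees

92.375 degrees


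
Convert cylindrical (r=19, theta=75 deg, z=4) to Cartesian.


x = 19 * cos(75) = 4.9176
y = 19 * sin(75) = 18.3526
z = 4

(4.9176, 18.3526, 4)


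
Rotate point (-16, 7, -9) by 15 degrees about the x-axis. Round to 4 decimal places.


x' = -16
y' = 7*cos(15) - -9*sin(15) = 9.0909
z' = 7*sin(15) + -9*cos(15) = -6.8816

(-16, 9.0909, -6.8816)


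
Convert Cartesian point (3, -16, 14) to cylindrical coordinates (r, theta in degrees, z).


r = sqrt(3^2 + (-16)^2) = 16.2788
theta = atan2(-16, 3) = 280.6197 deg
z = 14

r = 16.2788, theta = 280.6197 deg, z = 14


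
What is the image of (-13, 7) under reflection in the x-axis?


Reflection across x-axis: (x, y) -> (x, -y)
(-13, 7) -> (-13, -7)

(-13, -7)


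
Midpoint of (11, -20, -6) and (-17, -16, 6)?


Midpoint = ((11+-17)/2, (-20+-16)/2, (-6+6)/2) = (-3, -18, 0)

(-3, -18, 0)


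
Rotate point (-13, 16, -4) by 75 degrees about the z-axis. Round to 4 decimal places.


x' = -13*cos(75) - 16*sin(75) = -18.8195
y' = -13*sin(75) + 16*cos(75) = -8.4159
z' = -4

(-18.8195, -8.4159, -4)


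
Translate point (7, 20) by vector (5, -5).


Translation: (x+dx, y+dy) = (7+5, 20+-5) = (12, 15)

(12, 15)


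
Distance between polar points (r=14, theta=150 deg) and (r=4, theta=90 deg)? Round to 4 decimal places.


d = sqrt(r1^2 + r2^2 - 2*r1*r2*cos(t2-t1))
d = sqrt(14^2 + 4^2 - 2*14*4*cos(90-150)) = 12.49

12.49


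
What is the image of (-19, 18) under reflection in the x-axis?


Reflection across x-axis: (x, y) -> (x, -y)
(-19, 18) -> (-19, -18)

(-19, -18)


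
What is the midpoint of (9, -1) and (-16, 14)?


Midpoint = ((9+-16)/2, (-1+14)/2) = (-3.5, 6.5)

(-3.5, 6.5)


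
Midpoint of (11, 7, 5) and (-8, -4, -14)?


Midpoint = ((11+-8)/2, (7+-4)/2, (5+-14)/2) = (1.5, 1.5, -4.5)

(1.5, 1.5, -4.5)


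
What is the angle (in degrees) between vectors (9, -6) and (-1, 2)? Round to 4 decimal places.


dot = 9*-1 + -6*2 = -21
|u| = 10.8167, |v| = 2.2361
cos(angle) = -0.8682
angle = 150.2551 degrees

150.2551 degrees


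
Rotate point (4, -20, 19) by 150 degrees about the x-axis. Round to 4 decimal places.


x' = 4
y' = -20*cos(150) - 19*sin(150) = 7.8205
z' = -20*sin(150) + 19*cos(150) = -26.4545

(4, 7.8205, -26.4545)


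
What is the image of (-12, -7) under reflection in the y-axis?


Reflection across y-axis: (x, y) -> (-x, y)
(-12, -7) -> (12, -7)

(12, -7)


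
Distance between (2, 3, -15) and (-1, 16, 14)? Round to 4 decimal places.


d = sqrt((-1-2)^2 + (16-3)^2 + (14--15)^2) = 31.9218

31.9218


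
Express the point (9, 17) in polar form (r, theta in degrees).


r = sqrt(9^2 + 17^2) = 19.2354
theta = atan2(17, 9) = 62.1027 degrees

r = 19.2354, theta = 62.1027 degrees


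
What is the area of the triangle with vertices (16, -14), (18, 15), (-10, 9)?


Area = |x1(y2-y3) + x2(y3-y1) + x3(y1-y2)| / 2
= |16*(15-9) + 18*(9--14) + -10*(-14-15)| / 2
= 400

400


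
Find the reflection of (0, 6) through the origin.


Reflection through origin: (x, y) -> (-x, -y)
(0, 6) -> (0, -6)

(0, -6)


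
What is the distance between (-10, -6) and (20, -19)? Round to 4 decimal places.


d = sqrt((20--10)^2 + (-19--6)^2) = 32.6956

32.6956


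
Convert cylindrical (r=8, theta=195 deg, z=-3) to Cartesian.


x = 8 * cos(195) = -7.7274
y = 8 * sin(195) = -2.0706
z = -3

(-7.7274, -2.0706, -3)


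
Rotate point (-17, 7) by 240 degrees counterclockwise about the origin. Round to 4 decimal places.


x' = -17*cos(240) - 7*sin(240) = 14.5622
y' = -17*sin(240) + 7*cos(240) = 11.2224

(14.5622, 11.2224)


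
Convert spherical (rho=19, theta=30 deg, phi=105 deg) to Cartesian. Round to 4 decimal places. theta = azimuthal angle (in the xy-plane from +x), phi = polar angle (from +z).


x = 19 * sin(105) * cos(30) = 15.8938
y = 19 * sin(105) * sin(30) = 9.1763
z = 19 * cos(105) = -4.9176

(15.8938, 9.1763, -4.9176)


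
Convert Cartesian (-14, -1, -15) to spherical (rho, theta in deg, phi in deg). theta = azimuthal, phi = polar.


rho = sqrt((-14)^2 + (-1)^2 + (-15)^2) = 20.5426
theta = atan2(-1, -14) = 184.0856 deg
phi = acos(-15/20.5426) = 136.9022 deg

rho = 20.5426, theta = 184.0856 deg, phi = 136.9022 deg


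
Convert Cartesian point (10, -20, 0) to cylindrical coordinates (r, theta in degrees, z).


r = sqrt(10^2 + (-20)^2) = 22.3607
theta = atan2(-20, 10) = 296.5651 deg
z = 0

r = 22.3607, theta = 296.5651 deg, z = 0


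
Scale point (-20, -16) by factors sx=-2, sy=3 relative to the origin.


Scaling: (x*sx, y*sy) = (-20*-2, -16*3) = (40, -48)

(40, -48)


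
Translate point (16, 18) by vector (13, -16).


Translation: (x+dx, y+dy) = (16+13, 18+-16) = (29, 2)

(29, 2)


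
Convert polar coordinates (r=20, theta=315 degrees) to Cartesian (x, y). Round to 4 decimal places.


x = 20 * cos(315) = 14.1421
y = 20 * sin(315) = -14.1421

(14.1421, -14.1421)


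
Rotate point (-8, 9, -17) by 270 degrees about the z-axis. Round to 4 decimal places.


x' = -8*cos(270) - 9*sin(270) = 9
y' = -8*sin(270) + 9*cos(270) = 8
z' = -17

(9, 8, -17)


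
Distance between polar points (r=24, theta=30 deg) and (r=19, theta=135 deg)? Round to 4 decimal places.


d = sqrt(r1^2 + r2^2 - 2*r1*r2*cos(t2-t1))
d = sqrt(24^2 + 19^2 - 2*24*19*cos(135-30)) = 34.2497

34.2497


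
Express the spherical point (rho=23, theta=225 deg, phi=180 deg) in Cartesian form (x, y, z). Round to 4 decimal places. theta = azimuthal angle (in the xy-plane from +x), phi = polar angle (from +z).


x = 23 * sin(180) * cos(225) = 0
y = 23 * sin(180) * sin(225) = 0
z = 23 * cos(180) = -23

(0, 0, -23)


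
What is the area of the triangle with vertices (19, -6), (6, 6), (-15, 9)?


Area = |x1(y2-y3) + x2(y3-y1) + x3(y1-y2)| / 2
= |19*(6-9) + 6*(9--6) + -15*(-6-6)| / 2
= 106.5

106.5


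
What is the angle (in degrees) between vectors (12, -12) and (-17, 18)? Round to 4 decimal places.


dot = 12*-17 + -12*18 = -420
|u| = 16.9706, |v| = 24.7588
cos(angle) = -0.9996
angle = 178.3634 degrees

178.3634 degrees


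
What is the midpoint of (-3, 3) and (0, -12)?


Midpoint = ((-3+0)/2, (3+-12)/2) = (-1.5, -4.5)

(-1.5, -4.5)


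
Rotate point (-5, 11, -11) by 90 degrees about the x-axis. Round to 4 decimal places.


x' = -5
y' = 11*cos(90) - -11*sin(90) = 11
z' = 11*sin(90) + -11*cos(90) = 11

(-5, 11, 11)


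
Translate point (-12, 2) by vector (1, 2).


Translation: (x+dx, y+dy) = (-12+1, 2+2) = (-11, 4)

(-11, 4)


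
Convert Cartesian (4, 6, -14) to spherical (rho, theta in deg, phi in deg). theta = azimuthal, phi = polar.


rho = sqrt(4^2 + 6^2 + (-14)^2) = 15.748
theta = atan2(6, 4) = 56.3099 deg
phi = acos(-14/15.748) = 152.748 deg

rho = 15.748, theta = 56.3099 deg, phi = 152.748 deg


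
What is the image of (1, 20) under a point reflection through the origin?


Reflection through origin: (x, y) -> (-x, -y)
(1, 20) -> (-1, -20)

(-1, -20)


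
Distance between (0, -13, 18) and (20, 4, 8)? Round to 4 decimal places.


d = sqrt((20-0)^2 + (4--13)^2 + (8-18)^2) = 28.0891

28.0891


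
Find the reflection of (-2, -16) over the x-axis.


Reflection across x-axis: (x, y) -> (x, -y)
(-2, -16) -> (-2, 16)

(-2, 16)


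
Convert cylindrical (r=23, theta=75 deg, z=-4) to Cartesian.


x = 23 * cos(75) = 5.9528
y = 23 * sin(75) = 22.2163
z = -4

(5.9528, 22.2163, -4)


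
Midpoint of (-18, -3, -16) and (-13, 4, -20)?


Midpoint = ((-18+-13)/2, (-3+4)/2, (-16+-20)/2) = (-15.5, 0.5, -18)

(-15.5, 0.5, -18)


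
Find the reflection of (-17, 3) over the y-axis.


Reflection across y-axis: (x, y) -> (-x, y)
(-17, 3) -> (17, 3)

(17, 3)


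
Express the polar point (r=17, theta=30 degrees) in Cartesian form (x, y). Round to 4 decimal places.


x = 17 * cos(30) = 14.7224
y = 17 * sin(30) = 8.5

(14.7224, 8.5)


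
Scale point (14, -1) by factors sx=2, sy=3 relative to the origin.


Scaling: (x*sx, y*sy) = (14*2, -1*3) = (28, -3)

(28, -3)


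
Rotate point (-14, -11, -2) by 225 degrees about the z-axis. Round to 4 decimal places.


x' = -14*cos(225) - -11*sin(225) = 2.1213
y' = -14*sin(225) + -11*cos(225) = 17.6777
z' = -2

(2.1213, 17.6777, -2)


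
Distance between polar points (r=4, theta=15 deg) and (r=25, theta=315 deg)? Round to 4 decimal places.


d = sqrt(r1^2 + r2^2 - 2*r1*r2*cos(t2-t1))
d = sqrt(4^2 + 25^2 - 2*4*25*cos(315-15)) = 23.2594

23.2594


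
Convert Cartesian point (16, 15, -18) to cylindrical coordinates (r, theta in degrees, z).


r = sqrt(16^2 + 15^2) = 21.9317
theta = atan2(15, 16) = 43.1524 deg
z = -18

r = 21.9317, theta = 43.1524 deg, z = -18


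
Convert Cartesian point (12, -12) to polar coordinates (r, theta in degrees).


r = sqrt(12^2 + (-12)^2) = 16.9706
theta = atan2(-12, 12) = 315 degrees

r = 16.9706, theta = 315 degrees


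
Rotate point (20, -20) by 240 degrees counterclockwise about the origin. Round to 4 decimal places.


x' = 20*cos(240) - -20*sin(240) = -27.3205
y' = 20*sin(240) + -20*cos(240) = -7.3205

(-27.3205, -7.3205)


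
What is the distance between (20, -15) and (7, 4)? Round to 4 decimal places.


d = sqrt((7-20)^2 + (4--15)^2) = 23.0217

23.0217


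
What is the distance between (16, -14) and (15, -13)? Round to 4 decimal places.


d = sqrt((15-16)^2 + (-13--14)^2) = 1.4142

1.4142


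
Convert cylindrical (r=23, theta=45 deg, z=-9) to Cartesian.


x = 23 * cos(45) = 16.2635
y = 23 * sin(45) = 16.2635
z = -9

(16.2635, 16.2635, -9)


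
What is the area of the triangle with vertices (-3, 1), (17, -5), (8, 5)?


Area = |x1(y2-y3) + x2(y3-y1) + x3(y1-y2)| / 2
= |-3*(-5-5) + 17*(5-1) + 8*(1--5)| / 2
= 73

73


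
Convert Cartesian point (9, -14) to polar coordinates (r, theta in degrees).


r = sqrt(9^2 + (-14)^2) = 16.6433
theta = atan2(-14, 9) = 302.7352 degrees

r = 16.6433, theta = 302.7352 degrees


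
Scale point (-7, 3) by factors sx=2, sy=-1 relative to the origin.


Scaling: (x*sx, y*sy) = (-7*2, 3*-1) = (-14, -3)

(-14, -3)


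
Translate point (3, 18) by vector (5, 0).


Translation: (x+dx, y+dy) = (3+5, 18+0) = (8, 18)

(8, 18)


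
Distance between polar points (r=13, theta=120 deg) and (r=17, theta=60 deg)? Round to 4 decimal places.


d = sqrt(r1^2 + r2^2 - 2*r1*r2*cos(t2-t1))
d = sqrt(13^2 + 17^2 - 2*13*17*cos(60-120)) = 15.3948

15.3948


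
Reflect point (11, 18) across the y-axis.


Reflection across y-axis: (x, y) -> (-x, y)
(11, 18) -> (-11, 18)

(-11, 18)


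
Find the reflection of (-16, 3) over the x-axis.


Reflection across x-axis: (x, y) -> (x, -y)
(-16, 3) -> (-16, -3)

(-16, -3)


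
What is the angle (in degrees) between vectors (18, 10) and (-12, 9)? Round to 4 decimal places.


dot = 18*-12 + 10*9 = -126
|u| = 20.5913, |v| = 15
cos(angle) = -0.4079
angle = 114.0755 degrees

114.0755 degrees


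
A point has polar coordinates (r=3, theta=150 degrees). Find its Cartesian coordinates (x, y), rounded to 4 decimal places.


x = 3 * cos(150) = -2.5981
y = 3 * sin(150) = 1.5

(-2.5981, 1.5)


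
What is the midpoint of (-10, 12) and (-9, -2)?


Midpoint = ((-10+-9)/2, (12+-2)/2) = (-9.5, 5)

(-9.5, 5)


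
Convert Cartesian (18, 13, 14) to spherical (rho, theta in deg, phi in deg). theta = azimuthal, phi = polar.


rho = sqrt(18^2 + 13^2 + 14^2) = 26.2488
theta = atan2(13, 18) = 35.8377 deg
phi = acos(14/26.2488) = 57.7674 deg

rho = 26.2488, theta = 35.8377 deg, phi = 57.7674 deg


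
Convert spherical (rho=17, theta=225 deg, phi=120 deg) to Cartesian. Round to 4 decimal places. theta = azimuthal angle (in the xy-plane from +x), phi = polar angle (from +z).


x = 17 * sin(120) * cos(225) = -10.4103
y = 17 * sin(120) * sin(225) = -10.4103
z = 17 * cos(120) = -8.5

(-10.4103, -10.4103, -8.5)


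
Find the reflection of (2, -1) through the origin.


Reflection through origin: (x, y) -> (-x, -y)
(2, -1) -> (-2, 1)

(-2, 1)


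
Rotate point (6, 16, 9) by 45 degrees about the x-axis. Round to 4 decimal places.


x' = 6
y' = 16*cos(45) - 9*sin(45) = 4.9497
z' = 16*sin(45) + 9*cos(45) = 17.6777

(6, 4.9497, 17.6777)


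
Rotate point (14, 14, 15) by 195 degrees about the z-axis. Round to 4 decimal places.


x' = 14*cos(195) - 14*sin(195) = -9.8995
y' = 14*sin(195) + 14*cos(195) = -17.1464
z' = 15

(-9.8995, -17.1464, 15)


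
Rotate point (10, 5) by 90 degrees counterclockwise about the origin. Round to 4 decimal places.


x' = 10*cos(90) - 5*sin(90) = -5
y' = 10*sin(90) + 5*cos(90) = 10

(-5, 10)


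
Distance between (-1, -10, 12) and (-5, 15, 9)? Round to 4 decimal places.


d = sqrt((-5--1)^2 + (15--10)^2 + (9-12)^2) = 25.4951

25.4951


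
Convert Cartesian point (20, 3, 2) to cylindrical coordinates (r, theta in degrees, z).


r = sqrt(20^2 + 3^2) = 20.2237
theta = atan2(3, 20) = 8.5308 deg
z = 2

r = 20.2237, theta = 8.5308 deg, z = 2


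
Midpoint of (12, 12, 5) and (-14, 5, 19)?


Midpoint = ((12+-14)/2, (12+5)/2, (5+19)/2) = (-1, 8.5, 12)

(-1, 8.5, 12)


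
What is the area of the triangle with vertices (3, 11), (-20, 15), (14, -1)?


Area = |x1(y2-y3) + x2(y3-y1) + x3(y1-y2)| / 2
= |3*(15--1) + -20*(-1-11) + 14*(11-15)| / 2
= 116

116


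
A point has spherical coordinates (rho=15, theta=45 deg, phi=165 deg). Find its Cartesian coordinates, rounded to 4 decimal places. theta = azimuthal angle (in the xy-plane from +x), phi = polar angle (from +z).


x = 15 * sin(165) * cos(45) = 2.7452
y = 15 * sin(165) * sin(45) = 2.7452
z = 15 * cos(165) = -14.4889

(2.7452, 2.7452, -14.4889)


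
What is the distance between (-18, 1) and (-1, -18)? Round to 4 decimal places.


d = sqrt((-1--18)^2 + (-18-1)^2) = 25.4951

25.4951


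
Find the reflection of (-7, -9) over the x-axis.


Reflection across x-axis: (x, y) -> (x, -y)
(-7, -9) -> (-7, 9)

(-7, 9)


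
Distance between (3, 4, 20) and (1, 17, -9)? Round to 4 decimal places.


d = sqrt((1-3)^2 + (17-4)^2 + (-9-20)^2) = 31.8434

31.8434


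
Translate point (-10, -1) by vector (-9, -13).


Translation: (x+dx, y+dy) = (-10+-9, -1+-13) = (-19, -14)

(-19, -14)


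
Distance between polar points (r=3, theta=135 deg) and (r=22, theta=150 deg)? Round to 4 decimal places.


d = sqrt(r1^2 + r2^2 - 2*r1*r2*cos(t2-t1))
d = sqrt(3^2 + 22^2 - 2*3*22*cos(150-135)) = 19.118

19.118


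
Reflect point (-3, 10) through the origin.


Reflection through origin: (x, y) -> (-x, -y)
(-3, 10) -> (3, -10)

(3, -10)


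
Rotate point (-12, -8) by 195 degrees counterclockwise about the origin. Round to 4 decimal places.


x' = -12*cos(195) - -8*sin(195) = 9.5206
y' = -12*sin(195) + -8*cos(195) = 10.8332

(9.5206, 10.8332)


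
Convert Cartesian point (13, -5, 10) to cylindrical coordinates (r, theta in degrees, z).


r = sqrt(13^2 + (-5)^2) = 13.9284
theta = atan2(-5, 13) = 338.9625 deg
z = 10

r = 13.9284, theta = 338.9625 deg, z = 10


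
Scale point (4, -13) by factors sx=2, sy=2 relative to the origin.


Scaling: (x*sx, y*sy) = (4*2, -13*2) = (8, -26)

(8, -26)


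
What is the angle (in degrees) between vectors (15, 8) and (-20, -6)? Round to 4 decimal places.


dot = 15*-20 + 8*-6 = -348
|u| = 17, |v| = 20.8806
cos(angle) = -0.9804
angle = 168.6268 degrees

168.6268 degrees


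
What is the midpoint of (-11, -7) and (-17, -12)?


Midpoint = ((-11+-17)/2, (-7+-12)/2) = (-14, -9.5)

(-14, -9.5)


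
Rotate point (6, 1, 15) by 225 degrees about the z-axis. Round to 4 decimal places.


x' = 6*cos(225) - 1*sin(225) = -3.5355
y' = 6*sin(225) + 1*cos(225) = -4.9497
z' = 15

(-3.5355, -4.9497, 15)


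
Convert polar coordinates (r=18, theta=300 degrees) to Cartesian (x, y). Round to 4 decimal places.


x = 18 * cos(300) = 9
y = 18 * sin(300) = -15.5885

(9, -15.5885)


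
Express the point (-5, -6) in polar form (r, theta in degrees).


r = sqrt((-5)^2 + (-6)^2) = 7.8102
theta = atan2(-6, -5) = 230.1944 degrees

r = 7.8102, theta = 230.1944 degrees


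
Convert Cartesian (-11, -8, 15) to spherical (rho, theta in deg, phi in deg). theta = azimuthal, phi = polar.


rho = sqrt((-11)^2 + (-8)^2 + 15^2) = 20.2485
theta = atan2(-8, -11) = 216.0274 deg
phi = acos(15/20.2485) = 42.2006 deg

rho = 20.2485, theta = 216.0274 deg, phi = 42.2006 deg


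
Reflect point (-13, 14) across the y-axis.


Reflection across y-axis: (x, y) -> (-x, y)
(-13, 14) -> (13, 14)

(13, 14)


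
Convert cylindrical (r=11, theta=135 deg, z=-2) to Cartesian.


x = 11 * cos(135) = -7.7782
y = 11 * sin(135) = 7.7782
z = -2

(-7.7782, 7.7782, -2)


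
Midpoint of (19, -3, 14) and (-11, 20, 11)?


Midpoint = ((19+-11)/2, (-3+20)/2, (14+11)/2) = (4, 8.5, 12.5)

(4, 8.5, 12.5)


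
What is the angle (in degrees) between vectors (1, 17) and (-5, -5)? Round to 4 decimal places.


dot = 1*-5 + 17*-5 = -90
|u| = 17.0294, |v| = 7.0711
cos(angle) = -0.7474
angle = 138.3665 degrees

138.3665 degrees


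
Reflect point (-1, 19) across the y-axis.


Reflection across y-axis: (x, y) -> (-x, y)
(-1, 19) -> (1, 19)

(1, 19)


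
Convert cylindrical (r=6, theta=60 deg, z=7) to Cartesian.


x = 6 * cos(60) = 3
y = 6 * sin(60) = 5.1962
z = 7

(3, 5.1962, 7)


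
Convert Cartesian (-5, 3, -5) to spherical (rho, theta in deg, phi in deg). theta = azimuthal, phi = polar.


rho = sqrt((-5)^2 + 3^2 + (-5)^2) = 7.6811
theta = atan2(3, -5) = 149.0362 deg
phi = acos(-5/7.6811) = 130.6129 deg

rho = 7.6811, theta = 149.0362 deg, phi = 130.6129 deg


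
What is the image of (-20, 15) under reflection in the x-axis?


Reflection across x-axis: (x, y) -> (x, -y)
(-20, 15) -> (-20, -15)

(-20, -15)


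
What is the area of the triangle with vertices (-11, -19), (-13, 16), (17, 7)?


Area = |x1(y2-y3) + x2(y3-y1) + x3(y1-y2)| / 2
= |-11*(16-7) + -13*(7--19) + 17*(-19-16)| / 2
= 516

516


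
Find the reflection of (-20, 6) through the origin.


Reflection through origin: (x, y) -> (-x, -y)
(-20, 6) -> (20, -6)

(20, -6)


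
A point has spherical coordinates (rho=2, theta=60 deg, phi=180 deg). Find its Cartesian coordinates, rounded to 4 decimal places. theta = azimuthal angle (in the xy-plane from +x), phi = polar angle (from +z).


x = 2 * sin(180) * cos(60) = 0
y = 2 * sin(180) * sin(60) = 0
z = 2 * cos(180) = -2

(0, 0, -2)


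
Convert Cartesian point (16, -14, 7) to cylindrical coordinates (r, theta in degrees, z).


r = sqrt(16^2 + (-14)^2) = 21.2603
theta = atan2(-14, 16) = 318.8141 deg
z = 7

r = 21.2603, theta = 318.8141 deg, z = 7


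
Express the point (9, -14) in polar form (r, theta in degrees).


r = sqrt(9^2 + (-14)^2) = 16.6433
theta = atan2(-14, 9) = 302.7352 degrees

r = 16.6433, theta = 302.7352 degrees


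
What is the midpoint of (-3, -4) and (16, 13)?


Midpoint = ((-3+16)/2, (-4+13)/2) = (6.5, 4.5)

(6.5, 4.5)


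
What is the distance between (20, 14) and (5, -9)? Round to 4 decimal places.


d = sqrt((5-20)^2 + (-9-14)^2) = 27.4591

27.4591


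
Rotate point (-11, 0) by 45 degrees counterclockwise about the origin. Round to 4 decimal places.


x' = -11*cos(45) - 0*sin(45) = -7.7782
y' = -11*sin(45) + 0*cos(45) = -7.7782

(-7.7782, -7.7782)


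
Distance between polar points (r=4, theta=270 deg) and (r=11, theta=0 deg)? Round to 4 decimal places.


d = sqrt(r1^2 + r2^2 - 2*r1*r2*cos(t2-t1))
d = sqrt(4^2 + 11^2 - 2*4*11*cos(0-270)) = 11.7047

11.7047


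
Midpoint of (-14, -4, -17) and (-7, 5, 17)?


Midpoint = ((-14+-7)/2, (-4+5)/2, (-17+17)/2) = (-10.5, 0.5, 0)

(-10.5, 0.5, 0)


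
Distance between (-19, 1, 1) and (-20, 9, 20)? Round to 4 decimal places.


d = sqrt((-20--19)^2 + (9-1)^2 + (20-1)^2) = 20.6398

20.6398


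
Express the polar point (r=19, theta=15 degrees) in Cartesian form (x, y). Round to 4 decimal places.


x = 19 * cos(15) = 18.3526
y = 19 * sin(15) = 4.9176

(18.3526, 4.9176)


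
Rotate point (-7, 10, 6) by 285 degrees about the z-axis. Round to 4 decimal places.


x' = -7*cos(285) - 10*sin(285) = 7.8475
y' = -7*sin(285) + 10*cos(285) = 9.3497
z' = 6

(7.8475, 9.3497, 6)


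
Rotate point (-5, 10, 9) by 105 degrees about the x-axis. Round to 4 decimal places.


x' = -5
y' = 10*cos(105) - 9*sin(105) = -11.2815
z' = 10*sin(105) + 9*cos(105) = 7.3299

(-5, -11.2815, 7.3299)


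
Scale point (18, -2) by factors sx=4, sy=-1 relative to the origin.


Scaling: (x*sx, y*sy) = (18*4, -2*-1) = (72, 2)

(72, 2)


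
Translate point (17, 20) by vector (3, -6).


Translation: (x+dx, y+dy) = (17+3, 20+-6) = (20, 14)

(20, 14)


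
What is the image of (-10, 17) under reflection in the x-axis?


Reflection across x-axis: (x, y) -> (x, -y)
(-10, 17) -> (-10, -17)

(-10, -17)


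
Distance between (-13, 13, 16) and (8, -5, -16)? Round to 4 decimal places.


d = sqrt((8--13)^2 + (-5-13)^2 + (-16-16)^2) = 42.2966

42.2966


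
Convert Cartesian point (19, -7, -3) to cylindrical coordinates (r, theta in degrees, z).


r = sqrt(19^2 + (-7)^2) = 20.2485
theta = atan2(-7, 19) = 339.7751 deg
z = -3

r = 20.2485, theta = 339.7751 deg, z = -3


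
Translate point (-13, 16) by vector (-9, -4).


Translation: (x+dx, y+dy) = (-13+-9, 16+-4) = (-22, 12)

(-22, 12)


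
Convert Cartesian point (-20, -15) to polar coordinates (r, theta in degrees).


r = sqrt((-20)^2 + (-15)^2) = 25
theta = atan2(-15, -20) = 216.8699 degrees

r = 25, theta = 216.8699 degrees


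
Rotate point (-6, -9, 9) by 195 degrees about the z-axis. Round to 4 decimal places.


x' = -6*cos(195) - -9*sin(195) = 3.4662
y' = -6*sin(195) + -9*cos(195) = 10.2462
z' = 9

(3.4662, 10.2462, 9)


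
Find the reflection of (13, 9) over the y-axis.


Reflection across y-axis: (x, y) -> (-x, y)
(13, 9) -> (-13, 9)

(-13, 9)


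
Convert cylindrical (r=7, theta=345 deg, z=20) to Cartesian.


x = 7 * cos(345) = 6.7615
y = 7 * sin(345) = -1.8117
z = 20

(6.7615, -1.8117, 20)


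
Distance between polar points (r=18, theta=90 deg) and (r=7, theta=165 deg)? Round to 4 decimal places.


d = sqrt(r1^2 + r2^2 - 2*r1*r2*cos(t2-t1))
d = sqrt(18^2 + 7^2 - 2*18*7*cos(165-90)) = 17.5436

17.5436


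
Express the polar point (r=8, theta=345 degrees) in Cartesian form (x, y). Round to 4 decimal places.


x = 8 * cos(345) = 7.7274
y = 8 * sin(345) = -2.0706

(7.7274, -2.0706)


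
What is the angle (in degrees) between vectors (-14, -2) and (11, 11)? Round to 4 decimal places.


dot = -14*11 + -2*11 = -176
|u| = 14.1421, |v| = 15.5563
cos(angle) = -0.8
angle = 143.1301 degrees

143.1301 degrees


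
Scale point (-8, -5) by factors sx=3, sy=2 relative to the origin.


Scaling: (x*sx, y*sy) = (-8*3, -5*2) = (-24, -10)

(-24, -10)


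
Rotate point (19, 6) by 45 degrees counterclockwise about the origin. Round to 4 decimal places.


x' = 19*cos(45) - 6*sin(45) = 9.1924
y' = 19*sin(45) + 6*cos(45) = 17.6777

(9.1924, 17.6777)


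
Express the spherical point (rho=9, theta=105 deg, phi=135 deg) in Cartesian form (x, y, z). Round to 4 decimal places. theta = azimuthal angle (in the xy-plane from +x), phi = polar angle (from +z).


x = 9 * sin(135) * cos(105) = -1.6471
y = 9 * sin(135) * sin(105) = 6.1471
z = 9 * cos(135) = -6.364

(-1.6471, 6.1471, -6.364)


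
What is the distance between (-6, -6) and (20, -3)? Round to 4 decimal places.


d = sqrt((20--6)^2 + (-3--6)^2) = 26.1725

26.1725


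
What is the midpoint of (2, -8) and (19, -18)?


Midpoint = ((2+19)/2, (-8+-18)/2) = (10.5, -13)

(10.5, -13)


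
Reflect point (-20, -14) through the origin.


Reflection through origin: (x, y) -> (-x, -y)
(-20, -14) -> (20, 14)

(20, 14)


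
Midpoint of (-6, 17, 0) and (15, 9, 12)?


Midpoint = ((-6+15)/2, (17+9)/2, (0+12)/2) = (4.5, 13, 6)

(4.5, 13, 6)


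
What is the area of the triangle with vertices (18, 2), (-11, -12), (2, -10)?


Area = |x1(y2-y3) + x2(y3-y1) + x3(y1-y2)| / 2
= |18*(-12--10) + -11*(-10-2) + 2*(2--12)| / 2
= 62

62


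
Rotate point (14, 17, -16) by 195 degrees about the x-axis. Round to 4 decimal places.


x' = 14
y' = 17*cos(195) - -16*sin(195) = -20.5618
z' = 17*sin(195) + -16*cos(195) = 11.0549

(14, -20.5618, 11.0549)


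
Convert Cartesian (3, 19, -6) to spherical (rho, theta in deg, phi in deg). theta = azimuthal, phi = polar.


rho = sqrt(3^2 + 19^2 + (-6)^2) = 20.1494
theta = atan2(19, 3) = 81.0274 deg
phi = acos(-6/20.1494) = 107.324 deg

rho = 20.1494, theta = 81.0274 deg, phi = 107.324 deg


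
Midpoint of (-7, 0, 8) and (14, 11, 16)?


Midpoint = ((-7+14)/2, (0+11)/2, (8+16)/2) = (3.5, 5.5, 12)

(3.5, 5.5, 12)


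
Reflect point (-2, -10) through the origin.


Reflection through origin: (x, y) -> (-x, -y)
(-2, -10) -> (2, 10)

(2, 10)


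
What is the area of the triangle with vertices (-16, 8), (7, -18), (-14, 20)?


Area = |x1(y2-y3) + x2(y3-y1) + x3(y1-y2)| / 2
= |-16*(-18-20) + 7*(20-8) + -14*(8--18)| / 2
= 164

164


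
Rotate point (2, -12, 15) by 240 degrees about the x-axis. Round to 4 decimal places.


x' = 2
y' = -12*cos(240) - 15*sin(240) = 18.9904
z' = -12*sin(240) + 15*cos(240) = 2.8923

(2, 18.9904, 2.8923)


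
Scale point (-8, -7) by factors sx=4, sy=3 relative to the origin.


Scaling: (x*sx, y*sy) = (-8*4, -7*3) = (-32, -21)

(-32, -21)


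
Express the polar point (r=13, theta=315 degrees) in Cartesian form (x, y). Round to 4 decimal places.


x = 13 * cos(315) = 9.1924
y = 13 * sin(315) = -9.1924

(9.1924, -9.1924)


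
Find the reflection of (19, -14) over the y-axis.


Reflection across y-axis: (x, y) -> (-x, y)
(19, -14) -> (-19, -14)

(-19, -14)


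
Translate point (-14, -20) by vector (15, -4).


Translation: (x+dx, y+dy) = (-14+15, -20+-4) = (1, -24)

(1, -24)


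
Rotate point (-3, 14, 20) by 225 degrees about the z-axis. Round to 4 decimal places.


x' = -3*cos(225) - 14*sin(225) = 12.0208
y' = -3*sin(225) + 14*cos(225) = -7.7782
z' = 20

(12.0208, -7.7782, 20)


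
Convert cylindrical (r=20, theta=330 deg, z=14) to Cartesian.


x = 20 * cos(330) = 17.3205
y = 20 * sin(330) = -10
z = 14

(17.3205, -10, 14)


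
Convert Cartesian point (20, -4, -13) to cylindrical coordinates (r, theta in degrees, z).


r = sqrt(20^2 + (-4)^2) = 20.3961
theta = atan2(-4, 20) = 348.6901 deg
z = -13

r = 20.3961, theta = 348.6901 deg, z = -13


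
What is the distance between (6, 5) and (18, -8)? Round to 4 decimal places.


d = sqrt((18-6)^2 + (-8-5)^2) = 17.6918

17.6918


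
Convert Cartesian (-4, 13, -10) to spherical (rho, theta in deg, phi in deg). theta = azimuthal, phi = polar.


rho = sqrt((-4)^2 + 13^2 + (-10)^2) = 16.8819
theta = atan2(13, -4) = 107.1027 deg
phi = acos(-10/16.8819) = 126.3239 deg

rho = 16.8819, theta = 107.1027 deg, phi = 126.3239 deg


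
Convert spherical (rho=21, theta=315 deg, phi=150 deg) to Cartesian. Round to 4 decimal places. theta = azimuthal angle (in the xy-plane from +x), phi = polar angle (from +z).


x = 21 * sin(150) * cos(315) = 7.4246
y = 21 * sin(150) * sin(315) = -7.4246
z = 21 * cos(150) = -18.1865

(7.4246, -7.4246, -18.1865)


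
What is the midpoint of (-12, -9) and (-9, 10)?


Midpoint = ((-12+-9)/2, (-9+10)/2) = (-10.5, 0.5)

(-10.5, 0.5)


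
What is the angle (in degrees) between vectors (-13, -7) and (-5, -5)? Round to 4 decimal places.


dot = -13*-5 + -7*-5 = 100
|u| = 14.7648, |v| = 7.0711
cos(angle) = 0.9578
angle = 16.6992 degrees

16.6992 degrees


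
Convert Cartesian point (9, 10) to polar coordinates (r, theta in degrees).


r = sqrt(9^2 + 10^2) = 13.4536
theta = atan2(10, 9) = 48.0128 degrees

r = 13.4536, theta = 48.0128 degrees


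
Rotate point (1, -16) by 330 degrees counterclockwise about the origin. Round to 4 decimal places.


x' = 1*cos(330) - -16*sin(330) = -7.134
y' = 1*sin(330) + -16*cos(330) = -14.3564

(-7.134, -14.3564)


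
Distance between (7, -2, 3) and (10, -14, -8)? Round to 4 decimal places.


d = sqrt((10-7)^2 + (-14--2)^2 + (-8-3)^2) = 16.5529

16.5529


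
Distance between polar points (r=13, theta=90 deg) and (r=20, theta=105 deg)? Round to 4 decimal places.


d = sqrt(r1^2 + r2^2 - 2*r1*r2*cos(t2-t1))
d = sqrt(13^2 + 20^2 - 2*13*20*cos(105-90)) = 8.1681

8.1681


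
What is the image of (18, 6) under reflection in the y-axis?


Reflection across y-axis: (x, y) -> (-x, y)
(18, 6) -> (-18, 6)

(-18, 6)


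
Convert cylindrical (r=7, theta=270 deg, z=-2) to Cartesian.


x = 7 * cos(270) = 0
y = 7 * sin(270) = -7
z = -2

(0, -7, -2)


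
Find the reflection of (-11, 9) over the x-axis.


Reflection across x-axis: (x, y) -> (x, -y)
(-11, 9) -> (-11, -9)

(-11, -9)


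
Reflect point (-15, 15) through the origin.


Reflection through origin: (x, y) -> (-x, -y)
(-15, 15) -> (15, -15)

(15, -15)


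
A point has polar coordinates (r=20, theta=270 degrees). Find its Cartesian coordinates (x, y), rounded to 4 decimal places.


x = 20 * cos(270) = 0
y = 20 * sin(270) = -20

(0, -20)


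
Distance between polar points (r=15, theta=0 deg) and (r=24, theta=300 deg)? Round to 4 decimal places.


d = sqrt(r1^2 + r2^2 - 2*r1*r2*cos(t2-t1))
d = sqrt(15^2 + 24^2 - 2*15*24*cos(300-0)) = 21

21


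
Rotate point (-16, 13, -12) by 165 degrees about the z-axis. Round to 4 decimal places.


x' = -16*cos(165) - 13*sin(165) = 12.0902
y' = -16*sin(165) + 13*cos(165) = -16.6981
z' = -12

(12.0902, -16.6981, -12)


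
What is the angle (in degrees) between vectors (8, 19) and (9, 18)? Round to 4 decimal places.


dot = 8*9 + 19*18 = 414
|u| = 20.6155, |v| = 20.1246
cos(angle) = 0.9979
angle = 3.7314 degrees

3.7314 degrees


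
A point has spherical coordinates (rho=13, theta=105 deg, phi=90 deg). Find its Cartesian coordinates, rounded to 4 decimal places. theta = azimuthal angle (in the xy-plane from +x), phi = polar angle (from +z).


x = 13 * sin(90) * cos(105) = -3.3646
y = 13 * sin(90) * sin(105) = 12.557
z = 13 * cos(90) = 0

(-3.3646, 12.557, 0)


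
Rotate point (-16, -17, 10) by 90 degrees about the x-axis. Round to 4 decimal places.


x' = -16
y' = -17*cos(90) - 10*sin(90) = -10
z' = -17*sin(90) + 10*cos(90) = -17

(-16, -10, -17)


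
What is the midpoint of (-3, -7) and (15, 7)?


Midpoint = ((-3+15)/2, (-7+7)/2) = (6, 0)

(6, 0)


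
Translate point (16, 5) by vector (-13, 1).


Translation: (x+dx, y+dy) = (16+-13, 5+1) = (3, 6)

(3, 6)


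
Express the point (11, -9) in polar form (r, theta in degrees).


r = sqrt(11^2 + (-9)^2) = 14.2127
theta = atan2(-9, 11) = 320.7106 degrees

r = 14.2127, theta = 320.7106 degrees


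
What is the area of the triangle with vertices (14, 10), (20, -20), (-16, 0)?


Area = |x1(y2-y3) + x2(y3-y1) + x3(y1-y2)| / 2
= |14*(-20-0) + 20*(0-10) + -16*(10--20)| / 2
= 480

480


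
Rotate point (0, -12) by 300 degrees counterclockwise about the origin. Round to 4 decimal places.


x' = 0*cos(300) - -12*sin(300) = -10.3923
y' = 0*sin(300) + -12*cos(300) = -6

(-10.3923, -6)


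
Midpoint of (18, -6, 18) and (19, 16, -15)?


Midpoint = ((18+19)/2, (-6+16)/2, (18+-15)/2) = (18.5, 5, 1.5)

(18.5, 5, 1.5)


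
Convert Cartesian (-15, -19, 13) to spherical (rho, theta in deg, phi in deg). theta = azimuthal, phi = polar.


rho = sqrt((-15)^2 + (-19)^2 + 13^2) = 27.4773
theta = atan2(-19, -15) = 231.7098 deg
phi = acos(13/27.4773) = 61.7631 deg

rho = 27.4773, theta = 231.7098 deg, phi = 61.7631 deg


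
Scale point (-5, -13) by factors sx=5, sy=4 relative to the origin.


Scaling: (x*sx, y*sy) = (-5*5, -13*4) = (-25, -52)

(-25, -52)


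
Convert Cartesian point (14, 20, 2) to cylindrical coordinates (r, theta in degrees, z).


r = sqrt(14^2 + 20^2) = 24.4131
theta = atan2(20, 14) = 55.008 deg
z = 2

r = 24.4131, theta = 55.008 deg, z = 2


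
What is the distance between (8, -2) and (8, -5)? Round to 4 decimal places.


d = sqrt((8-8)^2 + (-5--2)^2) = 3

3


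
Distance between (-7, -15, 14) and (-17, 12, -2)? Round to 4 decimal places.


d = sqrt((-17--7)^2 + (12--15)^2 + (-2-14)^2) = 32.9393

32.9393


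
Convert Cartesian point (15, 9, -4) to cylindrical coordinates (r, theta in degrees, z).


r = sqrt(15^2 + 9^2) = 17.4929
theta = atan2(9, 15) = 30.9638 deg
z = -4

r = 17.4929, theta = 30.9638 deg, z = -4


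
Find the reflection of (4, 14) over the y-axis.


Reflection across y-axis: (x, y) -> (-x, y)
(4, 14) -> (-4, 14)

(-4, 14)


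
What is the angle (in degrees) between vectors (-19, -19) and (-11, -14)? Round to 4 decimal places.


dot = -19*-11 + -19*-14 = 475
|u| = 26.8701, |v| = 17.8045
cos(angle) = 0.9929
angle = 6.8428 degrees

6.8428 degrees


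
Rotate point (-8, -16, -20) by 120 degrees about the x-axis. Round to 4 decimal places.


x' = -8
y' = -16*cos(120) - -20*sin(120) = 25.3205
z' = -16*sin(120) + -20*cos(120) = -3.8564

(-8, 25.3205, -3.8564)


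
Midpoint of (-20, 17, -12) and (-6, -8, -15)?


Midpoint = ((-20+-6)/2, (17+-8)/2, (-12+-15)/2) = (-13, 4.5, -13.5)

(-13, 4.5, -13.5)


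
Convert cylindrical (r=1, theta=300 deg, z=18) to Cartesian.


x = 1 * cos(300) = 0.5
y = 1 * sin(300) = -0.866
z = 18

(0.5, -0.866, 18)


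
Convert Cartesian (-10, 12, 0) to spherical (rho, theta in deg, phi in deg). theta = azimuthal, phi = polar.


rho = sqrt((-10)^2 + 12^2 + 0^2) = 15.6205
theta = atan2(12, -10) = 129.8056 deg
phi = acos(0/15.6205) = 90 deg

rho = 15.6205, theta = 129.8056 deg, phi = 90 deg


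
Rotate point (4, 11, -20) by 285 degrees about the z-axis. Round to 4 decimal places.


x' = 4*cos(285) - 11*sin(285) = 11.6605
y' = 4*sin(285) + 11*cos(285) = -1.0167
z' = -20

(11.6605, -1.0167, -20)


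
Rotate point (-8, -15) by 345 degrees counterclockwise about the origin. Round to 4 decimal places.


x' = -8*cos(345) - -15*sin(345) = -11.6097
y' = -8*sin(345) + -15*cos(345) = -12.4183

(-11.6097, -12.4183)


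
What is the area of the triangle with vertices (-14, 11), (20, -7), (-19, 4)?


Area = |x1(y2-y3) + x2(y3-y1) + x3(y1-y2)| / 2
= |-14*(-7-4) + 20*(4-11) + -19*(11--7)| / 2
= 164

164


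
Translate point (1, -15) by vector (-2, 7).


Translation: (x+dx, y+dy) = (1+-2, -15+7) = (-1, -8)

(-1, -8)
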